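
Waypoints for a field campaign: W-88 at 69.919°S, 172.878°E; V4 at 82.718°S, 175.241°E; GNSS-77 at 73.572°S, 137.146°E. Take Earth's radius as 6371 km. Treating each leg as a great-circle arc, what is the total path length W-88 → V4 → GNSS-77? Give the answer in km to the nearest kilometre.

2712 km

W-88→V4: c = 0.223552 rad, d = 1424.25 km
V4→GNSS-77: c = 0.202083 rad, d = 1287.47 km
Total = 1424.25 + 1287.47 = 2711.72 km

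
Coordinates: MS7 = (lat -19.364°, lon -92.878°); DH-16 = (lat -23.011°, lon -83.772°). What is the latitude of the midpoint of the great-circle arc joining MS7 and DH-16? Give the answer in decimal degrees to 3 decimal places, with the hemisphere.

21.249°S

Bx = cos φ₂ cos Δλ = 0.908830,  By = cos φ₂ sin Δλ = 0.145669
φₘ = atan2(sin φ₁ + sin φ₂, √((cos φ₁ + Bx)² + By²)) = -21.24859°
λₘ = λ₁ + atan2(By, cos φ₁ + Bx) = -88.38131°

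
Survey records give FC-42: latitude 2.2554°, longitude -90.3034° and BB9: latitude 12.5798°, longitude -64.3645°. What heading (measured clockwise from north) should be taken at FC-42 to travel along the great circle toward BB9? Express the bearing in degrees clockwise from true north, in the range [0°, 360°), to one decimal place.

66.8°

Δλ = 25.9389°
y = sin Δλ · cos φ₂ = 0.426912
x = cos φ₁ sin φ₂ − sin φ₁ cos φ₂ cos Δλ = 0.183091
θ = atan2(y, x) = 66.7869° → 66.7869° (mod 360°)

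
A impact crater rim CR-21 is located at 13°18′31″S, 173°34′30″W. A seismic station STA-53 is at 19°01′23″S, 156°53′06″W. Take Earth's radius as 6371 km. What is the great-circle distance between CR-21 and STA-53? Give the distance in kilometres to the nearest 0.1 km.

CR-21: φ = -13.30861°, λ = -173.57500°
STA-53: φ = -19.02306°, λ = -156.88500°
Δφ = -5.7144°,  Δλ = 16.6900°
a = sin²(Δφ/2) + cos φ₁ cos φ₂ sin²(Δλ/2) = 0.021863
c = 2·arcsin(√a) = 0.296813 rad = 17.0061°
d = R·c = 6371 × 0.296813 = 1891.0 km

1891.0 km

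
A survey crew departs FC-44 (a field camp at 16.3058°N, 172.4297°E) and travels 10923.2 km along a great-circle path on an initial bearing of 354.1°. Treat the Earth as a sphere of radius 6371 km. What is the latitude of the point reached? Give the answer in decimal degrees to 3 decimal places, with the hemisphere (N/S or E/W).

64.774°N

δ = d/R = 10923.2/6371 = 1.714519 rad
φ₂ = arcsin(sin φ₁ cos δ + cos φ₁ sin δ cos θ)
   = arcsin(0.28076·-0.14323 + 0.95978·0.98969·0.99470) = 64.77433°
λ₂ = λ₁ + atan2(sin θ sin δ cos φ₁, cos δ − sin φ₁ sin φ₂) = 6.23987°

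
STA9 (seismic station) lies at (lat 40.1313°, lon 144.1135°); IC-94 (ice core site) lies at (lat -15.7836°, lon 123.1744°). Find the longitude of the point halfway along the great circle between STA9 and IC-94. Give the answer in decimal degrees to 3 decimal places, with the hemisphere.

132.432°E

Bx = cos φ₂ cos Δλ = 0.898747,  By = cos φ₂ sin Δλ = -0.343901
φₘ = atan2(sin φ₁ + sin φ₂, √((cos φ₁ + Bx)² + By²)) = 12.37097°
λₘ = λ₁ + atan2(By, cos φ₁ + Bx) = 132.43184°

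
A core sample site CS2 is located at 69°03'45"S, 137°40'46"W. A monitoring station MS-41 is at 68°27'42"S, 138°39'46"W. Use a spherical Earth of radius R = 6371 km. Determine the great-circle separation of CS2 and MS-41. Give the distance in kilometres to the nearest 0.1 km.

CS2: φ = -69.06250°, λ = -137.67944°
MS-41: φ = -68.46167°, λ = -138.66278°
Δφ = 0.6008°,  Δλ = -0.9833°
a = sin²(Δφ/2) + cos φ₁ cos φ₂ sin²(Δλ/2) = 0.000037
c = 2·arcsin(√a) = 0.012191 rad = 0.6985°
d = R·c = 6371 × 0.012191 = 77.7 km

77.7 km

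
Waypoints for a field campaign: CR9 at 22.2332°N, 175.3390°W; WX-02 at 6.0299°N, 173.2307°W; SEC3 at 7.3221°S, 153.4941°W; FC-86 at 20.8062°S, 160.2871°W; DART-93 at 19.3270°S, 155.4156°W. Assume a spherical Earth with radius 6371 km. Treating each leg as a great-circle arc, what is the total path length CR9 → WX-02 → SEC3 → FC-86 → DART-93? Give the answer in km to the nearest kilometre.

CR9→WX-02: c = 0.285025 rad, d = 1815.90 km
WX-02→SEC3: c = 0.415224 rad, d = 2645.39 km
SEC3→FC-86: c = 0.261799 rad, d = 1667.92 km
FC-86→DART-93: c = 0.083926 rad, d = 534.69 km
Total = 1815.90 + 2645.39 + 1667.92 + 534.69 = 6663.90 km

6664 km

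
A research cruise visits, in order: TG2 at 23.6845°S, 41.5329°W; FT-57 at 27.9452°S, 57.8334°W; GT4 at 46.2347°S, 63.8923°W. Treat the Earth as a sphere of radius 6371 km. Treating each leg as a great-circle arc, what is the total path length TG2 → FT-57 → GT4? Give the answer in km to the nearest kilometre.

3799 km

TG2→FT-57: c = 0.266429 rad, d = 1697.42 km
FT-57→GT4: c = 0.329916 rad, d = 2101.89 km
Total = 1697.42 + 2101.89 = 3799.31 km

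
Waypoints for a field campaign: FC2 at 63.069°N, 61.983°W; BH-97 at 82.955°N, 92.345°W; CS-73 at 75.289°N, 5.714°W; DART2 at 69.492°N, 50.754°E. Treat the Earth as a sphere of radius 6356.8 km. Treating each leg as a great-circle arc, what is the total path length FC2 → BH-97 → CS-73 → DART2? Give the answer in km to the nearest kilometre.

FC2→BH-97: c = 0.368822 rad, d = 2344.53 km
BH-97→CS-73: c = 0.277487 rad, d = 1763.93 km
CS-73→DART2: c = 0.300917 rad, d = 1912.87 km
Total = 2344.53 + 1763.93 + 1912.87 = 6021.33 km

6021 km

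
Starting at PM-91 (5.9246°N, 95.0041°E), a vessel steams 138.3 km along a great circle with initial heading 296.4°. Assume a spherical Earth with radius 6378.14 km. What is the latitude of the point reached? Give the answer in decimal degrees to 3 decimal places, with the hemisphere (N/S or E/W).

δ = d/R = 138.3/6378.14 = 0.021683 rad
φ₂ = arcsin(sin φ₁ cos δ + cos φ₁ sin δ cos θ)
   = arcsin(0.10322·0.99976 + 0.99466·0.02168·0.44464) = 6.47584°
λ₂ = λ₁ + atan2(sin θ sin δ cos φ₁, cos δ − sin φ₁ sin φ₂) = 93.88417°

6.476°N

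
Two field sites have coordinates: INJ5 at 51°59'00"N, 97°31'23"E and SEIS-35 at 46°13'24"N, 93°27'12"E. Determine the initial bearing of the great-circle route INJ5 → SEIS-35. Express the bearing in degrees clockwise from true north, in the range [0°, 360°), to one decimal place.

INJ5: φ = +51.98333°, λ = +97.52306°
SEIS-35: φ = +46.22333°, λ = +93.45333°
Δλ = -4.0697°
y = sin Δλ · cos φ₂ = -0.049101
x = cos φ₁ sin φ₂ − sin φ₁ cos φ₂ cos Δλ = -0.098987
θ = atan2(y, x) = -153.6172° → 206.3828° (mod 360°)

206.4°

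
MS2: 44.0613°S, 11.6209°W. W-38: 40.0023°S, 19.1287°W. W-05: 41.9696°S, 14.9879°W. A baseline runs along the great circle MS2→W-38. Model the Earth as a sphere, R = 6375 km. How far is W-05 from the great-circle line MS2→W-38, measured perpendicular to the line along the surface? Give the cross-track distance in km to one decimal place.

δ₁₃ = central angle MS2→W-05 = 0.056373 rad  (haversine)
θ₁₃ = bearing MS2→W-05 = 309.194°,  θ₁₂ = bearing MS2→W-38 = 303.488°
dₓₜ = R·arcsin(sin δ₁₃ · sin(θ₁₃ − θ₁₂)) = 6375·arcsin(0.05634·sin(5.706°)) = 35.715 km
|dₓₜ| = 35.715 km

35.7 km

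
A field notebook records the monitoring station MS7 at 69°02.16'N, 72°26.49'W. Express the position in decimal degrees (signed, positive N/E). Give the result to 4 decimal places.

+69.0360°, -72.4415°

lat: 69.0360° N → +69.0360°
lon: 72.4415° W → -72.4415°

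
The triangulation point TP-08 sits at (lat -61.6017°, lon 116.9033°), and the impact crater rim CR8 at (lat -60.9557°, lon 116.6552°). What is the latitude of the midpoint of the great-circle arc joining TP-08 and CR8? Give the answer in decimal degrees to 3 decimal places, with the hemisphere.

61.279°S

Bx = cos φ₂ cos Δλ = 0.485481,  By = cos φ₂ sin Δλ = -0.002102
φₘ = atan2(sin φ₁ + sin φ₂, √((cos φ₁ + Bx)² + By²)) = -61.27876°
λₘ = λ₁ + atan2(By, cos φ₁ + Bx) = 116.77797°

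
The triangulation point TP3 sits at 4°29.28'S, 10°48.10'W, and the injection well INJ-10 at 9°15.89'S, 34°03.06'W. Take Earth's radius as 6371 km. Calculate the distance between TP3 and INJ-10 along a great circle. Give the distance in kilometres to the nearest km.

2620 km

TP3: φ = -4.48800°, λ = -10.80167°
INJ-10: φ = -9.26483°, λ = -34.05100°
Δφ = -4.7768°,  Δλ = -23.2493°
a = sin²(Δφ/2) + cos φ₁ cos φ₂ sin²(Δλ/2) = 0.041686
c = 2·arcsin(√a) = 0.411236 rad = 23.5621°
d = R·c = 6371 × 0.411236 = 2620.0 km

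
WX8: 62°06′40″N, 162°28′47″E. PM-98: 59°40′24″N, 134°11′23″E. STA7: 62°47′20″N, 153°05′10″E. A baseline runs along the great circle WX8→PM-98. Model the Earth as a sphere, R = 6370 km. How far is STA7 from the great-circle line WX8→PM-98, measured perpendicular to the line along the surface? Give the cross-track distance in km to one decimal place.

WX8: φ = +62.11111°, λ = +162.47972°
PM-98: φ = +59.67333°, λ = +134.18972°
STA7: φ = +62.78889°, λ = +153.08611°
δ₁₃ = central angle WX8→STA7 = 0.076676 rad  (haversine)
θ₁₃ = bearing WX8→STA7 = 283.013°,  θ₁₂ = bearing WX8→PM-98 = 272.577°
dₓₜ = R·arcsin(sin δ₁₃ · sin(θ₁₃ − θ₁₂)) = 6370·arcsin(0.07660·sin(10.436°)) = 88.392 km
|dₓₜ| = 88.392 km

88.4 km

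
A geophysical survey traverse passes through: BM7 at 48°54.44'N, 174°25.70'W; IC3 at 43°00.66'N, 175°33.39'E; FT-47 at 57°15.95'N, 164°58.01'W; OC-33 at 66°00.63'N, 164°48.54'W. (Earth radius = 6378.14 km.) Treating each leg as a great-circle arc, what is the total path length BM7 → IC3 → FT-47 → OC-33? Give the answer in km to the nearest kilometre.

4082 km

BM7: φ = +48.90733°, λ = -174.42833°
IC3: φ = +43.01100°, λ = +175.55650°
FT-47: φ = +57.26583°, λ = -164.96683°
OC-33: φ = +66.01050°, λ = -164.80900°
BM7→IC3: c = 0.159003 rad, d = 1014.14 km
IC3→FT-47: c = 0.328324 rad, d = 2094.10 km
FT-47→OC-33: c = 0.152629 rad, d = 973.49 km
Total = 1014.14 + 2094.10 + 973.49 = 4081.73 km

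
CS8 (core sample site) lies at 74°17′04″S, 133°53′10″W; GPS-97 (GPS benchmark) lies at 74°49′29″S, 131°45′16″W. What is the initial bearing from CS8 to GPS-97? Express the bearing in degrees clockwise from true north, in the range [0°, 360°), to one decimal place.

CS8: φ = -74.28444°, λ = -133.88611°
GPS-97: φ = -74.82472°, λ = -131.75444°
Δλ = 2.1317°
y = sin Δλ · cos φ₂ = 0.009737
x = cos φ₁ sin φ₂ − sin φ₁ cos φ₂ cos Δλ = -0.009604
θ = atan2(y, x) = 134.6059° → 134.6059° (mod 360°)

134.6°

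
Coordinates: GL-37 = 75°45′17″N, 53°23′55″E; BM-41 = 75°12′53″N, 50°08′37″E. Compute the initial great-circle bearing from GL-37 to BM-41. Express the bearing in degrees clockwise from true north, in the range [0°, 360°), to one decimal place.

238.1°

GL-37: φ = +75.75472°, λ = +53.39861°
BM-41: φ = +75.21472°, λ = +50.14361°
Δλ = -3.2550°
y = sin Δλ · cos φ₂ = -0.014490
x = cos φ₁ sin φ₂ − sin φ₁ cos φ₂ cos Δλ = -0.009026
θ = atan2(y, x) = -121.9180° → 238.0820° (mod 360°)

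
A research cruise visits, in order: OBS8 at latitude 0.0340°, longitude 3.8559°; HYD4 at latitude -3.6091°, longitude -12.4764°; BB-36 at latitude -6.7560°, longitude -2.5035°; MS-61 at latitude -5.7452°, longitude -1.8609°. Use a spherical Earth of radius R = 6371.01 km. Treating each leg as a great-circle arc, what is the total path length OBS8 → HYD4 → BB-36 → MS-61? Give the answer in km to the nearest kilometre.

OBS8→HYD4: c = 0.291875 rad, d = 1859.54 km
HYD4→BB-36: c = 0.181818 rad, d = 1158.37 km
BB-36→MS-61: c = 0.020869 rad, d = 132.96 km
Total = 1859.54 + 1158.37 + 132.96 = 3150.86 km

3151 km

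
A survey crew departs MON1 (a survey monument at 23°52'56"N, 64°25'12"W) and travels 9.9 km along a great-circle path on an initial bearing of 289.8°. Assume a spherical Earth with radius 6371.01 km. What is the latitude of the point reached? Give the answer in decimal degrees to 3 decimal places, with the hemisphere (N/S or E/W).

23.912°N

MON1: φ = +23.88222°, λ = -64.42000°
δ = d/R = 9.9/6371.01 = 0.001554 rad
φ₂ = arcsin(sin φ₁ cos δ + cos φ₁ sin δ cos θ)
   = arcsin(0.40486·1.00000 + 0.91438·0.00155·0.33874) = 23.91235°
λ₂ = λ₁ + atan2(sin θ sin δ cos φ₁, cos δ − sin φ₁ sin φ₂) = -64.51163°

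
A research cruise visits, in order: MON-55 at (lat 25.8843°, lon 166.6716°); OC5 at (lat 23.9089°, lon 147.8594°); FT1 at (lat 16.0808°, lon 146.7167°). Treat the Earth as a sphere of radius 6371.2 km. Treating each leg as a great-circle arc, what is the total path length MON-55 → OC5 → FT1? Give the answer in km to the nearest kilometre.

2787 km

MON-55→OC5: c = 0.299550 rad, d = 1908.49 km
OC5→FT1: c = 0.137903 rad, d = 878.61 km
Total = 1908.49 + 878.61 = 2787.10 km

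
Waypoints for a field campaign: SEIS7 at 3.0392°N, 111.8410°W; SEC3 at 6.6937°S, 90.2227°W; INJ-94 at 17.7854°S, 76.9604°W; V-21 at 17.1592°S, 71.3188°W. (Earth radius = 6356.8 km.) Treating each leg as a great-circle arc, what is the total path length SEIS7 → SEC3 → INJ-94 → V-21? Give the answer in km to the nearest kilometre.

SEIS7→SEC3: c = 0.413194 rad, d = 2626.59 km
SEC3→INJ-94: c = 0.297411 rad, d = 1890.58 km
INJ-94→V-21: c = 0.094551 rad, d = 601.04 km
Total = 2626.59 + 1890.58 + 601.04 = 5118.22 km

5118 km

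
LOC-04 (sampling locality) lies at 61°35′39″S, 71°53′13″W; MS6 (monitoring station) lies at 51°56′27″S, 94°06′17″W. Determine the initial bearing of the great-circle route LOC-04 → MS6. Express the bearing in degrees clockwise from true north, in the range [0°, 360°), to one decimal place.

298.7°

LOC-04: φ = -61.59417°, λ = -71.88694°
MS6: φ = -51.94083°, λ = -94.10472°
Δλ = -22.2178°
y = sin Δλ · cos φ₂ = -0.233106
x = cos φ₁ sin φ₂ − sin φ₁ cos φ₂ cos Δλ = 0.127426
θ = atan2(y, x) = -61.3371° → 298.6629° (mod 360°)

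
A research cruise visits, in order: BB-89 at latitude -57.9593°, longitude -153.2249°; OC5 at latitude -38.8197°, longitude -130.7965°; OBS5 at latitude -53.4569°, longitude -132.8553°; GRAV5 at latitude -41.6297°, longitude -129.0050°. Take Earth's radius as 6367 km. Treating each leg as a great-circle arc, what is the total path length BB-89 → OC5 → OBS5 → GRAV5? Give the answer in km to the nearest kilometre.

5648 km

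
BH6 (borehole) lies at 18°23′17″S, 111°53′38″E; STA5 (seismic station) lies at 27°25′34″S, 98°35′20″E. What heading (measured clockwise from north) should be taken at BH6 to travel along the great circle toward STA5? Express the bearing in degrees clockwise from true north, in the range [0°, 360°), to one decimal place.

231.1°

BH6: φ = -18.38806°, λ = +111.89389°
STA5: φ = -27.42611°, λ = +98.58889°
Δλ = -13.3050°
y = sin Δλ · cos φ₂ = -0.204269
x = cos φ₁ sin φ₂ − sin φ₁ cos φ₂ cos Δλ = -0.164606
θ = atan2(y, x) = -128.8629° → 231.1371° (mod 360°)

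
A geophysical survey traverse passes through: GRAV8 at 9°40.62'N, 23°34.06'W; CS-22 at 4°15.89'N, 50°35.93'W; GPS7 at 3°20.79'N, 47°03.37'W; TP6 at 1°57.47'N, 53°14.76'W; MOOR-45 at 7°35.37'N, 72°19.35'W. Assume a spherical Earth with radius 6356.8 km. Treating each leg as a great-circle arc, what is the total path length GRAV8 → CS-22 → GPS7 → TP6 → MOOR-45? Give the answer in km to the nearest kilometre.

6342 km

GRAV8: φ = +9.67700°, λ = -23.56767°
CS-22: φ = +4.26483°, λ = -50.59883°
GPS7: φ = +3.34650°, λ = -47.05617°
TP6: φ = +1.95783°, λ = -53.24600°
MOOR-45: φ = +7.58950°, λ = -72.32250°
GRAV8→CS-22: c = 0.477484 rad, d = 3035.27 km
CS-22→GPS7: c = 0.063742 rad, d = 405.20 km
GPS7→TP6: c = 0.110603 rad, d = 703.08 km
TP6→MOOR-45: c = 0.345904 rad, d = 2198.84 km
Total = 3035.27 + 405.20 + 703.08 + 2198.84 = 6342.39 km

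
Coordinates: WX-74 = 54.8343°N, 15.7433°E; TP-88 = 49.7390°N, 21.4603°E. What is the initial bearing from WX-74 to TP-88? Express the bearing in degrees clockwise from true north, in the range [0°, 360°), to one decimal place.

143.2°

Δλ = 5.7170°
y = sin Δλ · cos φ₂ = 0.064378
x = cos φ₁ sin φ₂ − sin φ₁ cos φ₂ cos Δλ = -0.086185
θ = atan2(y, x) = 143.2410° → 143.2410° (mod 360°)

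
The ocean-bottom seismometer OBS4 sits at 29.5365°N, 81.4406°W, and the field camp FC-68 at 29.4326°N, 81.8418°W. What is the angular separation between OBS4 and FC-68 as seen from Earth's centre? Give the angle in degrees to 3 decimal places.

Δφ = -0.1039°,  Δλ = -0.4012°
a = sin²(Δφ/2) + cos φ₁ cos φ₂ sin²(Δλ/2) = 0.000010
c = 2·arcsin(√a) = 0.006359 rad = 0.3644°

0.364°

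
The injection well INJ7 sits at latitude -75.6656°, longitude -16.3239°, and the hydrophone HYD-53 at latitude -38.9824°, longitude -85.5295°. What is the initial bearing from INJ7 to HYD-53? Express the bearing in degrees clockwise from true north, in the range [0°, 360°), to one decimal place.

278.7°

Δλ = -69.2056°
y = sin Δλ · cos φ₂ = -0.726704
x = cos φ₁ sin φ₂ − sin φ₁ cos φ₂ cos Δλ = 0.111627
θ = atan2(y, x) = -81.2672° → 278.7328° (mod 360°)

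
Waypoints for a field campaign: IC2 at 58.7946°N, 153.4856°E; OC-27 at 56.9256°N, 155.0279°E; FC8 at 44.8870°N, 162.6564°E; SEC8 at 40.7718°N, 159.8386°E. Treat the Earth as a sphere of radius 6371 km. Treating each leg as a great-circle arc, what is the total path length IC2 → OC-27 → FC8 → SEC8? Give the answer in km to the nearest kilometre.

2178 km

IC2→OC-27: c = 0.035623 rad, d = 226.95 km
OC-27→FC8: c = 0.225934 rad, d = 1439.42 km
FC8→SEC8: c = 0.080358 rad, d = 511.96 km
Total = 226.95 + 1439.42 + 511.96 = 2178.34 km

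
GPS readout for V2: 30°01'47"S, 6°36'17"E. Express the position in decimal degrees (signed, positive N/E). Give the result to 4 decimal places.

-30.0297°, +6.6047°

lat: 30.0297° S → -30.0297°
lon: 6.6047° E → +6.6047°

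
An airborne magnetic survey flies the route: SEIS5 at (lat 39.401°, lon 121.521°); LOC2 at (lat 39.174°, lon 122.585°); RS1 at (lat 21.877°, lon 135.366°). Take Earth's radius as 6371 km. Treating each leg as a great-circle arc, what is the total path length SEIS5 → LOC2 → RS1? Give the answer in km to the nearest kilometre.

SEIS5→LOC2: c = 0.014909 rad, d = 94.98 km
LOC2→RS1: c = 0.356994 rad, d = 2274.41 km
Total = 94.98 + 2274.41 = 2369.39 km

2369 km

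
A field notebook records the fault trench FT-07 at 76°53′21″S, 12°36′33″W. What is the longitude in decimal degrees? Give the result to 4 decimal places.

12.6092°W

12° + 36′/60 + 33″/3600 = 12 + 0.60000 + 0.00917 = 12.6092°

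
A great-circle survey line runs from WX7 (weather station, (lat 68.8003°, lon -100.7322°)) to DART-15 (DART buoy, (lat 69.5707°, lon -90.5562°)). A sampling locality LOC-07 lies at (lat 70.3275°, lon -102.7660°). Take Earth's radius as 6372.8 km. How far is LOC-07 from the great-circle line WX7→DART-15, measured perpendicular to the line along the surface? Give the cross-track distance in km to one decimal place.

185.8 km

δ₁₃ = central angle WX7→LOC-07 = 0.029392 rad  (haversine)
θ₁₃ = bearing WX7→LOC-07 = 336.012°,  θ₁₂ = bearing WX7→DART-15 = 73.246°
dₓₜ = R·arcsin(sin δ₁₃ · sin(θ₁₃ − θ₁₂)) = 6372.8·arcsin(0.02939·sin(262.766°)) = -185.815 km
|dₓₜ| = 185.815 km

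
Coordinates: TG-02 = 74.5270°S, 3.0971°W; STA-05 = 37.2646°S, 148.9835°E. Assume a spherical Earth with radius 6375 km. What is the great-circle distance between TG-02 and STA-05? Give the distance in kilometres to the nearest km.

Δφ = 37.2624°,  Δλ = 152.0806°
a = sin²(Δφ/2) + cos φ₁ cos φ₂ sin²(Δλ/2) = 0.302028
c = 2·arcsin(√a) = 1.163700 rad = 66.6751°
d = R·c = 6375 × 1.163700 = 7418.6 km

7419 km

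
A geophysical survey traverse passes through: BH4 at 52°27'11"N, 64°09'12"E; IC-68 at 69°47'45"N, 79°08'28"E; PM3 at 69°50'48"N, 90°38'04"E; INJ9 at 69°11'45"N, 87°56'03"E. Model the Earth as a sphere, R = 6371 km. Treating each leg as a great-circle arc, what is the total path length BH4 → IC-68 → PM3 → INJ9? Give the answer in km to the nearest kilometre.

BH4: φ = +52.45306°, λ = +64.15333°
IC-68: φ = +69.79583°, λ = +79.14111°
PM3: φ = +69.84667°, λ = +90.63444°
INJ9: φ = +69.19583°, λ = +87.93417°
BH4→IC-68: c = 0.325851 rad, d = 2076.00 km
IC-68→PM3: c = 0.069099 rad, d = 440.23 km
PM3→INJ9: c = 0.020020 rad, d = 127.55 km
Total = 2076.00 + 440.23 + 127.55 = 2643.78 km

2644 km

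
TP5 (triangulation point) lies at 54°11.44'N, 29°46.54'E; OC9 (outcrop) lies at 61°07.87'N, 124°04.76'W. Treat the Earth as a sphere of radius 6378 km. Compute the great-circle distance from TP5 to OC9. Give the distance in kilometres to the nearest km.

TP5: φ = +54.19067°, λ = +29.77567°
OC9: φ = +61.13117°, λ = -124.07933°
Δφ = 6.9405°,  Δλ = -153.8550°
a = sin²(Δφ/2) + cos φ₁ cos φ₂ sin²(Δλ/2) = 0.271697
c = 2·arcsin(√a) = 1.096620 rad = 62.8317°
d = R·c = 6378 × 1.096620 = 6994.2 km

6994 km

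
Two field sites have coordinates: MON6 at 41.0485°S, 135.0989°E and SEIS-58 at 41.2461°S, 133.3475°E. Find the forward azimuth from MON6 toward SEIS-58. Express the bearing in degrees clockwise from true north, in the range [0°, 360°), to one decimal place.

Δλ = -1.7514°
y = sin Δλ · cos φ₂ = -0.022980
x = cos φ₁ sin φ₂ − sin φ₁ cos φ₂ cos Δλ = -0.003679
θ = atan2(y, x) = -99.0967° → 260.9033° (mod 360°)

260.9°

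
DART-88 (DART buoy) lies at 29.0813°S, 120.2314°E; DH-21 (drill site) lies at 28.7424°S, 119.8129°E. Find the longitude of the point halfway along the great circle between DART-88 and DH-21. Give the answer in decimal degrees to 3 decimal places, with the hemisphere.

120.022°E

Bx = cos φ₂ cos Δλ = 0.876767,  By = cos φ₂ sin Δλ = -0.006404
φₘ = atan2(sin φ₁ + sin φ₂, √((cos φ₁ + Bx)² + By²)) = -28.91201°
λₘ = λ₁ + atan2(By, cos φ₁ + Bx) = 120.02181°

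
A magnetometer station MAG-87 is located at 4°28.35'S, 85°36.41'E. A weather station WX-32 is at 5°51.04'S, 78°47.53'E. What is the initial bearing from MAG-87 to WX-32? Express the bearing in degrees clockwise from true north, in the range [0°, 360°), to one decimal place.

258.2°

MAG-87: φ = -4.47250°, λ = +85.60683°
WX-32: φ = -5.85067°, λ = +78.79217°
Δλ = -6.8147°
y = sin Δλ · cos φ₂ = -0.118040
x = cos φ₁ sin φ₂ − sin φ₁ cos φ₂ cos Δλ = -0.024599
θ = atan2(y, x) = -101.7718° → 258.2282° (mod 360°)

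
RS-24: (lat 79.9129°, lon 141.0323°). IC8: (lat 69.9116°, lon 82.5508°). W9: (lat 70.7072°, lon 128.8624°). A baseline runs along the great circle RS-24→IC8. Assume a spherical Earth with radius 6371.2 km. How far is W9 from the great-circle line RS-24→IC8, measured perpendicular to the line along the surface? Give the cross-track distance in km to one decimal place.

δ₁₃ = central angle RS-24→W9 = 0.168605 rad  (haversine)
θ₁₃ = bearing RS-24→W9 = 204.524°,  θ₁₂ = bearing RS-24→IC8 = 267.596°
dₓₜ = R·arcsin(sin δ₁₃ · sin(θ₁₃ − θ₁₂)) = 6371.2·arcsin(0.16781·sin(-63.073°)) = -956.809 km
|dₓₜ| = 956.809 km

956.8 km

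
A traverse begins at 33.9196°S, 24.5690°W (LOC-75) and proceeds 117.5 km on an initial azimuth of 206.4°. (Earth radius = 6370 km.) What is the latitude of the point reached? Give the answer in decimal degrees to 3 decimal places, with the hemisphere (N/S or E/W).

δ = d/R = 117.5/6370 = 0.018446 rad
φ₂ = arcsin(sin φ₁ cos δ + cos φ₁ sin δ cos θ)
   = arcsin(-0.55803·0.99983 + 0.82982·0.01844·-0.89571) = -34.86493°
λ₂ = λ₁ + atan2(sin θ sin δ cos φ₁, cos δ − sin φ₁ sin φ₂) = -25.14170°

34.865°S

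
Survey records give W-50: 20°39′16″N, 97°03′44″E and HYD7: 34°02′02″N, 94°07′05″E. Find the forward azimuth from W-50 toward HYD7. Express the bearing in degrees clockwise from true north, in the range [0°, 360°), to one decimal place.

349.6°

W-50: φ = +20.65444°, λ = +97.06222°
HYD7: φ = +34.03389°, λ = +94.11806°
Δλ = -2.9442°
y = sin Δλ · cos φ₂ = -0.042565
x = cos φ₁ sin φ₂ − sin φ₁ cos φ₂ cos Δλ = 0.231785
θ = atan2(y, x) = -10.4058° → 349.5942° (mod 360°)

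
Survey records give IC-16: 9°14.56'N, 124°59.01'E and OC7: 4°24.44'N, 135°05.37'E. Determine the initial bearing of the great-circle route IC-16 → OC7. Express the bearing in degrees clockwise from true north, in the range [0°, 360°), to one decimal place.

115.1°

IC-16: φ = +9.24267°, λ = +124.98350°
OC7: φ = +4.40733°, λ = +135.08950°
Δλ = 10.1060°
y = sin Δλ · cos φ₂ = 0.174951
x = cos φ₁ sin φ₂ − sin φ₁ cos φ₂ cos Δλ = -0.081808
θ = atan2(y, x) = 115.0610° → 115.0610° (mod 360°)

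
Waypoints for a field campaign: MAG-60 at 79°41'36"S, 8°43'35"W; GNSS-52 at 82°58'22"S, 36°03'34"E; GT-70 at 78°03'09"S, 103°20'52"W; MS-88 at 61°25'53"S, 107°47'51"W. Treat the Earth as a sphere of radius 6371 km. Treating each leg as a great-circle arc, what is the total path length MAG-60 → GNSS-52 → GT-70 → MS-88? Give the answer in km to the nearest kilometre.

4648 km

MAG-60: φ = -79.69333°, λ = -8.72639°
GNSS-52: φ = -82.97278°, λ = +36.05944°
GT-70: φ = -78.05250°, λ = -103.34778°
MS-88: φ = -61.43139°, λ = -107.79750°
MAG-60→GNSS-52: c = 0.126504 rad, d = 805.96 km
GNSS-52→GT-70: c = 0.311885 rad, d = 1987.02 km
GT-70→MS-88: c = 0.291134 rad, d = 1854.82 km
Total = 805.96 + 1987.02 + 1854.82 = 4647.79 km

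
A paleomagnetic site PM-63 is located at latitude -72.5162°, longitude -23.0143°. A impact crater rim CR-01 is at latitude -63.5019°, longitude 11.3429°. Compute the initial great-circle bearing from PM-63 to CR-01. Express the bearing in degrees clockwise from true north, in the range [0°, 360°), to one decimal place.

Δλ = 34.3572°
y = sin Δλ · cos φ₂ = 0.251795
x = cos φ₁ sin φ₂ − sin φ₁ cos φ₂ cos Δλ = 0.082436
θ = atan2(y, x) = 71.8718° → 71.8718° (mod 360°)

71.9°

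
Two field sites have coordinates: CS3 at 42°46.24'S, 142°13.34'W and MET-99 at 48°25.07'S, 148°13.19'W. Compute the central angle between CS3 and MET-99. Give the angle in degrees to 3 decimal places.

CS3: φ = -42.77067°, λ = -142.22233°
MET-99: φ = -48.41783°, λ = -148.21983°
Δφ = -5.6472°,  Δλ = -5.9975°
a = sin²(Δφ/2) + cos φ₁ cos φ₂ sin²(Δλ/2) = 0.003760
c = 2·arcsin(√a) = 0.122715 rad = 7.0310°

7.031°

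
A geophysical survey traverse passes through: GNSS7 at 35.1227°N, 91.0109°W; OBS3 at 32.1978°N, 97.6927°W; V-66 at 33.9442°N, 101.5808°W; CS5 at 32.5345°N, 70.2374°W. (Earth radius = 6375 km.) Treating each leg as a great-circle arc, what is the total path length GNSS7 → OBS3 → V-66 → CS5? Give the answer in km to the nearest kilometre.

GNSS7→OBS3: c = 0.109635 rad, d = 698.93 km
OBS3→V-66: c = 0.064513 rad, d = 411.27 km
V-66→CS5: c = 0.456431 rad, d = 2909.75 km
Total = 698.93 + 411.27 + 2909.75 = 4019.94 km

4020 km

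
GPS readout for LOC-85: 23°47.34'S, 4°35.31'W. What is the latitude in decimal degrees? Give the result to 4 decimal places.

23° + 47.34′/60 = 23 + 0.78900 = 23.7890°

23.7890°S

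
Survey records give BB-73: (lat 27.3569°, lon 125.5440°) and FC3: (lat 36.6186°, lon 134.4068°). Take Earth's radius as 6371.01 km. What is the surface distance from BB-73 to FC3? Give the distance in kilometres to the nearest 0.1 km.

Δφ = 9.2617°,  Δλ = 8.8628°
a = sin²(Δφ/2) + cos φ₁ cos φ₂ sin²(Δλ/2) = 0.010774
c = 2·arcsin(√a) = 0.207970 rad = 11.9158°
d = R·c = 6371.01 × 0.207970 = 1325.0 km

1325.0 km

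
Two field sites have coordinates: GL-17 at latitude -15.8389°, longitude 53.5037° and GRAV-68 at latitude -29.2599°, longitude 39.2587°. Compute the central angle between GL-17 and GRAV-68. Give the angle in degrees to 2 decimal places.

18.76°

Δφ = -13.4210°,  Δλ = -14.2450°
a = sin²(Δφ/2) + cos φ₁ cos φ₂ sin²(Δλ/2) = 0.026558
c = 2·arcsin(√a) = 0.327390 rad = 18.7581°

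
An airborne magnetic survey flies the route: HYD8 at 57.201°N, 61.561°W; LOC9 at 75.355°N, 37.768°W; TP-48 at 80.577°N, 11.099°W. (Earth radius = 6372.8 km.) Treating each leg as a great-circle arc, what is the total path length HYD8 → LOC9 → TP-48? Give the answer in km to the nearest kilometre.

3079 km

HYD8→LOC9: c = 0.352297 rad, d = 2245.12 km
LOC9→TP-48: c = 0.130892 rad, d = 834.15 km
Total = 2245.12 + 834.15 = 3079.27 km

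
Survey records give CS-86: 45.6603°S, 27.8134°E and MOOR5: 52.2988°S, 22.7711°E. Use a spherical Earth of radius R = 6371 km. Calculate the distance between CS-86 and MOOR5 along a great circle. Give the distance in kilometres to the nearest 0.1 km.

824.3 km

Δφ = -6.6385°,  Δλ = -5.0423°
a = sin²(Δφ/2) + cos φ₁ cos φ₂ sin²(Δλ/2) = 0.004179
c = 2·arcsin(√a) = 0.129386 rad = 7.4133°
d = R·c = 6371 × 0.129386 = 824.3 km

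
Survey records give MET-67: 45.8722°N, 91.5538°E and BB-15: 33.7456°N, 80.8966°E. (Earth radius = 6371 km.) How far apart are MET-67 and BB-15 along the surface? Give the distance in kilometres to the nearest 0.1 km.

Δφ = -12.1266°,  Δλ = -10.6572°
a = sin²(Δφ/2) + cos φ₁ cos φ₂ sin²(Δλ/2) = 0.016150
c = 2·arcsin(√a) = 0.254856 rad = 14.6022°
d = R·c = 6371 × 0.254856 = 1623.7 km

1623.7 km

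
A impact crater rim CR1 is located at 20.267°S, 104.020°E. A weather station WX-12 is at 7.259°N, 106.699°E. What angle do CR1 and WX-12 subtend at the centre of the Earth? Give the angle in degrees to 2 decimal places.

27.65°

Δφ = 27.5260°,  Δλ = 2.6790°
a = sin²(Δφ/2) + cos φ₁ cos φ₂ sin²(Δλ/2) = 0.057108
c = 2·arcsin(√a) = 0.482615 rad = 27.6518°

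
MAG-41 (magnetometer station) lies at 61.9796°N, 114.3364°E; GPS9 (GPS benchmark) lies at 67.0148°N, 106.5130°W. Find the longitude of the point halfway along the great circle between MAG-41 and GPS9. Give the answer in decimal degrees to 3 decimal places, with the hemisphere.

Bx = cos φ₂ cos Δλ = -0.295381,  By = cos φ₂ sin Δλ = 0.255411
φₘ = atan2(sin φ₁ + sin φ₂, √((cos φ₁ + Bx)² + By²)) = 80.26858°
λₘ = λ₁ + atan2(By, cos φ₁ + Bx) = 170.00965°

170.010°E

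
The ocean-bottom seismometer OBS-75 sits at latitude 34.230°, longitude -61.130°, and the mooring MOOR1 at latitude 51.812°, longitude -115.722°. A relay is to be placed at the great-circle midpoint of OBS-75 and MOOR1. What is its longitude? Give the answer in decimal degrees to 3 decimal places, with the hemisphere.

84.167°W

Bx = cos φ₂ cos Δλ = 0.358207,  By = cos φ₂ sin Δλ = -0.503898
φₘ = atan2(sin φ₁ + sin φ₂, √((cos φ₁ + Bx)² + By²)) = 46.32169°
λₘ = λ₁ + atan2(By, cos φ₁ + Bx) = -84.16677°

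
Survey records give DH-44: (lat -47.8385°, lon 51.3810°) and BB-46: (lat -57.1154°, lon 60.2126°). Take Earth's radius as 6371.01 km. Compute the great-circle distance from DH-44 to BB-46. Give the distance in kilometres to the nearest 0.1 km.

Δφ = -9.2769°,  Δλ = 8.8316°
a = sin²(Δφ/2) + cos φ₁ cos φ₂ sin²(Δλ/2) = 0.008700
c = 2·arcsin(√a) = 0.186819 rad = 10.7040°
d = R·c = 6371.01 × 0.186819 = 1190.2 km

1190.2 km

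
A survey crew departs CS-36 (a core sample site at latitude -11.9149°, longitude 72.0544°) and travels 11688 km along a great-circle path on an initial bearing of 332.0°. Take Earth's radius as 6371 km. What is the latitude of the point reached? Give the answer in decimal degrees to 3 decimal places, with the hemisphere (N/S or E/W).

62.607°N

δ = d/R = 11688/6371 = 1.834563 rad
φ₂ = arcsin(sin φ₁ cos δ + cos φ₁ sin δ cos θ)
   = arcsin(-0.20646·-0.26072 + 0.97846·0.96541·0.88295) = 62.60722°
λ₂ = λ₁ + atan2(sin θ sin δ cos φ₁, cos δ − sin φ₁ sin φ₂) = -27.84706°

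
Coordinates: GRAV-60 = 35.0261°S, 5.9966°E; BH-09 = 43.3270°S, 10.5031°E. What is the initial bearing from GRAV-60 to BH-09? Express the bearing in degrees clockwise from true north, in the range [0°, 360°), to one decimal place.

Δλ = 4.5065°
y = sin Δλ · cos φ₂ = 0.057157
x = cos φ₁ sin φ₂ − sin φ₁ cos φ₂ cos Δλ = -0.145663
θ = atan2(y, x) = 158.5752° → 158.5752° (mod 360°)

158.6°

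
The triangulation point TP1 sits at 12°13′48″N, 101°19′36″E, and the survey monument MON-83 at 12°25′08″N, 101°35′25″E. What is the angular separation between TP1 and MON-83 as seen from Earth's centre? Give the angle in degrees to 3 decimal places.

0.319°

TP1: φ = +12.23000°, λ = +101.32667°
MON-83: φ = +12.41889°, λ = +101.59028°
Δφ = 0.1889°,  Δλ = 0.2636°
a = sin²(Δφ/2) + cos φ₁ cos φ₂ sin²(Δλ/2) = 0.000008
c = 2·arcsin(√a) = 0.005574 rad = 0.3194°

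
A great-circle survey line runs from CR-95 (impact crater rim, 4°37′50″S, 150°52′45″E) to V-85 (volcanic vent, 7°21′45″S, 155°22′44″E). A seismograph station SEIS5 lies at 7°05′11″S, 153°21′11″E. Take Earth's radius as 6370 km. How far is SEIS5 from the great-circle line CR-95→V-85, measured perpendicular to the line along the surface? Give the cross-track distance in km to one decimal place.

CR-95: φ = -4.63056°, λ = +150.87917°
V-85: φ = -7.36250°, λ = +155.37889°
SEIS5: φ = -7.08639°, λ = +153.35306°
δ₁₃ = central angle CR-95→SEIS5 = 0.060678 rad  (haversine)
θ₁₃ = bearing CR-95→SEIS5 = 135.060°,  θ₁₂ = bearing CR-95→V-85 = 121.623°
dₓₜ = R·arcsin(sin δ₁₃ · sin(θ₁₃ − θ₁₂)) = 6370·arcsin(0.06064·sin(13.437°)) = 89.765 km
|dₓₜ| = 89.765 km

89.8 km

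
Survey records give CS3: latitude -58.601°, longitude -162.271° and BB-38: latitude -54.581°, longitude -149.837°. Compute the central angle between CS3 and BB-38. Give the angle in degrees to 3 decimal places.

7.922°

Δφ = 4.0200°,  Δλ = 12.4340°
a = sin²(Δφ/2) + cos φ₁ cos φ₂ sin²(Δλ/2) = 0.004771
c = 2·arcsin(√a) = 0.138259 rad = 7.9216°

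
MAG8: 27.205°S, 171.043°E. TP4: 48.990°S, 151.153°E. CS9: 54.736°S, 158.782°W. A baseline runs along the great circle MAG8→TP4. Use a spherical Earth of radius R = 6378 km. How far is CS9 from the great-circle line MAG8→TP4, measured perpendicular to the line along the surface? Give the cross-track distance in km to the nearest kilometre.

δ₁₃ = central angle MAG8→CS9 = 0.614292 rad  (haversine)
θ₁₃ = bearing MAG8→CS9 = 149.769°,  θ₁₂ = bearing MAG8→TP4 = 209.850°
dₓₜ = R·arcsin(sin δ₁₃ · sin(θ₁₃ − θ₁₂)) = 6378·arcsin(0.57638·sin(-60.081°)) = -3336.319 km
|dₓₜ| = 3336.319 km

3336 km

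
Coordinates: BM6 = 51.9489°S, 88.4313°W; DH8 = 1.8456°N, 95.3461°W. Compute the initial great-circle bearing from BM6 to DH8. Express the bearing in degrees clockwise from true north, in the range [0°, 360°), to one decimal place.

Δλ = -6.9148°
y = sin Δλ · cos φ₂ = -0.120331
x = cos φ₁ sin φ₂ − sin φ₁ cos φ₂ cos Δλ = 0.801179
θ = atan2(y, x) = -8.5415° → 351.4585° (mod 360°)

351.5°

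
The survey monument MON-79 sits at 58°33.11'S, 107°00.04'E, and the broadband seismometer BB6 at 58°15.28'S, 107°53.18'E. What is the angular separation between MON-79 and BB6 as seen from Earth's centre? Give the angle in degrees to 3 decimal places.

0.551°

MON-79: φ = -58.55183°, λ = +107.00067°
BB6: φ = -58.25467°, λ = +107.88633°
Δφ = 0.2972°,  Δλ = 0.8857°
a = sin²(Δφ/2) + cos φ₁ cos φ₂ sin²(Δλ/2) = 0.000023
c = 2·arcsin(√a) = 0.009617 rad = 0.5510°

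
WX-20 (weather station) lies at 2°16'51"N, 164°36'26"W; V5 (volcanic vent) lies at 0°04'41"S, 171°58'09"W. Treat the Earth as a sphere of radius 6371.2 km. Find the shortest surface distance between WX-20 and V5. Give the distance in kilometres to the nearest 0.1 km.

859.4 km

WX-20: φ = +2.28083°, λ = -164.60722°
V5: φ = -0.07806°, λ = -171.96917°
Δφ = -2.3589°,  Δλ = -7.3619°
a = sin²(Δφ/2) + cos φ₁ cos φ₂ sin²(Δλ/2) = 0.004542
c = 2·arcsin(√a) = 0.134894 rad = 7.7288°
d = R·c = 6371.2 × 0.134894 = 859.4 km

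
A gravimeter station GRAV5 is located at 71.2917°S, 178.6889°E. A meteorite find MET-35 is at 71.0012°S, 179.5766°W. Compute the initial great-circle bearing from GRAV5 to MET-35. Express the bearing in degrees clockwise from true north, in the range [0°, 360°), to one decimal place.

Δλ = 1.7345°
y = sin Δλ · cos φ₂ = 0.009854
x = cos φ₁ sin φ₂ − sin φ₁ cos φ₂ cos Δλ = 0.004929
θ = atan2(y, x) = 63.4256° → 63.4256° (mod 360°)

63.4°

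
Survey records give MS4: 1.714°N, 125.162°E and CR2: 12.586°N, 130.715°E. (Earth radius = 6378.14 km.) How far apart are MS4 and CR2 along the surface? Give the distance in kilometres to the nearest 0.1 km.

Δφ = 10.8720°,  Δλ = 5.5530°
a = sin²(Δφ/2) + cos φ₁ cos φ₂ sin²(Δλ/2) = 0.011264
c = 2·arcsin(√a) = 0.212660 rad = 12.1845°
d = R·c = 6378.14 × 0.212660 = 1356.4 km

1356.4 km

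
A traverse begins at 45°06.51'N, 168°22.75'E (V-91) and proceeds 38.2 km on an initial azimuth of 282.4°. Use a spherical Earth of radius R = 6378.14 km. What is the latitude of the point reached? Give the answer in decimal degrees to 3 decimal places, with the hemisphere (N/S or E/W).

V-91: φ = +45.10850°, λ = +168.37917°
δ = d/R = 38.2/6378.14 = 0.005989 rad
φ₂ = arcsin(sin φ₁ cos δ + cos φ₁ sin δ cos θ)
   = arcsin(0.70844·0.99998 + 0.70577·0.00599·0.21474) = 45.18120°
λ₂ = λ₁ + atan2(sin θ sin δ cos φ₁, cos δ − sin φ₁ sin φ₂) = 167.90368°

45.181°N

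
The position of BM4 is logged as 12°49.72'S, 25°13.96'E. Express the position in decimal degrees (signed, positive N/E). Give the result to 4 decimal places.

-12.8287°, +25.2327°

lat: 12.8287° S → -12.8287°
lon: 25.2327° E → +25.2327°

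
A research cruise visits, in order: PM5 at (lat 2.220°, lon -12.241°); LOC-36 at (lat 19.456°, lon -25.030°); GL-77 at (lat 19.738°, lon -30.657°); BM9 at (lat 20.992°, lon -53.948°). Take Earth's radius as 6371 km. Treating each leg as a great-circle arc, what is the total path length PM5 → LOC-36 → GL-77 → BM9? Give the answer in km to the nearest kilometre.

PM5→LOC-36: c = 0.371680 rad, d = 2367.98 km
LOC-36→GL-77: c = 0.092647 rad, d = 590.26 km
GL-77→BM9: c = 0.381391 rad, d = 2429.84 km
Total = 2367.98 + 590.26 + 2429.84 = 5388.08 km

5388 km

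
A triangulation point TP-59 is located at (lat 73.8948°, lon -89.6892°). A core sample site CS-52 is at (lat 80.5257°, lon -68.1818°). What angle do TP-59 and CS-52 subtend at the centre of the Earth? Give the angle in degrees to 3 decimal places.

8.056°

Δφ = 6.6309°,  Δλ = 21.5074°
a = sin²(Δφ/2) + cos φ₁ cos φ₂ sin²(Δλ/2) = 0.004934
c = 2·arcsin(√a) = 0.140606 rad = 8.0561°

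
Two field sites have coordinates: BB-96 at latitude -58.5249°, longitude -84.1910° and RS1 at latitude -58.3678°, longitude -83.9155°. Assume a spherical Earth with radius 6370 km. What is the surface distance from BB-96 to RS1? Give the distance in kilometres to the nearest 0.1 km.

Δφ = 0.1571°,  Δλ = 0.2755°
a = sin²(Δφ/2) + cos φ₁ cos φ₂ sin²(Δλ/2) = 0.000003
c = 2·arcsin(√a) = 0.003721 rad = 0.2132°
d = R·c = 6370 × 0.003721 = 23.7 km

23.7 km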